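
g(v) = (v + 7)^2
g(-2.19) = 23.14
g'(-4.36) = 5.28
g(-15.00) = 64.00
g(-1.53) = 29.92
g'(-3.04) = 7.92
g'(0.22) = 14.44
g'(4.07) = 22.14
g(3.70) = 114.49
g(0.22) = 52.13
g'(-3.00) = 8.00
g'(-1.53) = 10.94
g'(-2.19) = 9.62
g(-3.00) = 16.00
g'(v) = 2*v + 14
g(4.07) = 122.54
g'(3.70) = 21.40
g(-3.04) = 15.68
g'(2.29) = 18.58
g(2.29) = 86.30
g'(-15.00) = -16.00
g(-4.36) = 6.97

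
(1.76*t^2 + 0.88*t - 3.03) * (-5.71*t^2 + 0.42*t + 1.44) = -10.0496*t^4 - 4.2856*t^3 + 20.2053*t^2 - 0.00540000000000007*t - 4.3632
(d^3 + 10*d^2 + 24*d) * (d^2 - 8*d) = d^5 + 2*d^4 - 56*d^3 - 192*d^2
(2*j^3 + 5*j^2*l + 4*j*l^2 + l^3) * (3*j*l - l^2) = 6*j^4*l + 13*j^3*l^2 + 7*j^2*l^3 - j*l^4 - l^5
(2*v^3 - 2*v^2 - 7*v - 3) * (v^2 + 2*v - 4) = 2*v^5 + 2*v^4 - 19*v^3 - 9*v^2 + 22*v + 12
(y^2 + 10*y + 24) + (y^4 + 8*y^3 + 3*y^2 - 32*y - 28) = y^4 + 8*y^3 + 4*y^2 - 22*y - 4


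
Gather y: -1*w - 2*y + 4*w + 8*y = 3*w + 6*y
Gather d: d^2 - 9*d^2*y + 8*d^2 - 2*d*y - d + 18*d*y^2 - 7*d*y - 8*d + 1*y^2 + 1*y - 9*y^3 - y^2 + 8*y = d^2*(9 - 9*y) + d*(18*y^2 - 9*y - 9) - 9*y^3 + 9*y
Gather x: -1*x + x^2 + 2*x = x^2 + x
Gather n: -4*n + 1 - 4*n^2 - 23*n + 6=-4*n^2 - 27*n + 7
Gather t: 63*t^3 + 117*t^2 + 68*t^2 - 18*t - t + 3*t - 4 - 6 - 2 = 63*t^3 + 185*t^2 - 16*t - 12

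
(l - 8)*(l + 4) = l^2 - 4*l - 32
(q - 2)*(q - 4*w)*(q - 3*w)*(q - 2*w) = q^4 - 9*q^3*w - 2*q^3 + 26*q^2*w^2 + 18*q^2*w - 24*q*w^3 - 52*q*w^2 + 48*w^3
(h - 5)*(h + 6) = h^2 + h - 30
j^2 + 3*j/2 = j*(j + 3/2)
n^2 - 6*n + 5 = (n - 5)*(n - 1)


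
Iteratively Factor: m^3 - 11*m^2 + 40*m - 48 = (m - 3)*(m^2 - 8*m + 16) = (m - 4)*(m - 3)*(m - 4)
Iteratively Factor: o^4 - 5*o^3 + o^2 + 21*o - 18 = (o - 1)*(o^3 - 4*o^2 - 3*o + 18) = (o - 3)*(o - 1)*(o^2 - o - 6) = (o - 3)^2*(o - 1)*(o + 2)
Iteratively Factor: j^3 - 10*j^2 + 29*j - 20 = (j - 4)*(j^2 - 6*j + 5) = (j - 4)*(j - 1)*(j - 5)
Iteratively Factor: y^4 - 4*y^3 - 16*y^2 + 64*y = (y + 4)*(y^3 - 8*y^2 + 16*y) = y*(y + 4)*(y^2 - 8*y + 16) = y*(y - 4)*(y + 4)*(y - 4)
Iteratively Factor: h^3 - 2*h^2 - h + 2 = (h - 1)*(h^2 - h - 2) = (h - 1)*(h + 1)*(h - 2)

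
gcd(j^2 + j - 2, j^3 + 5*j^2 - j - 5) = j - 1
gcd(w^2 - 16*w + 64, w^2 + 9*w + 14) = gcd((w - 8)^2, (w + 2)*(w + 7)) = 1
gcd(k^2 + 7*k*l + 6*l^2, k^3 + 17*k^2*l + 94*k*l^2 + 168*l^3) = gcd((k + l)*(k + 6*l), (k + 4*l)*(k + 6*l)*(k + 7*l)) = k + 6*l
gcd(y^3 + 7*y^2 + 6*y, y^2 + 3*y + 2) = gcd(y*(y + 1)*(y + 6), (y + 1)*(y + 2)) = y + 1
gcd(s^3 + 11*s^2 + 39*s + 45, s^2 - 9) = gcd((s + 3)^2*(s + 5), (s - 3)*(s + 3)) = s + 3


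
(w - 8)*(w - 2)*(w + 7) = w^3 - 3*w^2 - 54*w + 112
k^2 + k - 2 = (k - 1)*(k + 2)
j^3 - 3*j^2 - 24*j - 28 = (j - 7)*(j + 2)^2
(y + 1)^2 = y^2 + 2*y + 1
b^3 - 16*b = b*(b - 4)*(b + 4)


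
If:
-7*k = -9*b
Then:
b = 7*k/9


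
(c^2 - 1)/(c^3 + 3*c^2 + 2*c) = (c - 1)/(c*(c + 2))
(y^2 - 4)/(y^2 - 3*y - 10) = (y - 2)/(y - 5)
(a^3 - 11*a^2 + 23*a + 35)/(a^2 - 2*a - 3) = (a^2 - 12*a + 35)/(a - 3)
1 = 1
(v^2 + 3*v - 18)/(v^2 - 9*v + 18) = (v + 6)/(v - 6)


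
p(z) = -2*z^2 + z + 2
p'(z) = 1 - 4*z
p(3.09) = -14.01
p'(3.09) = -11.36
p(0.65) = 1.80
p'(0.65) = -1.60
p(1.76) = -2.44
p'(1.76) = -6.04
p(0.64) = 1.82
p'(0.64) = -1.56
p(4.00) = -26.00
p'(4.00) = -15.00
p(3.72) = -21.96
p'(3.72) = -13.88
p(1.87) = -3.12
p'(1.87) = -6.48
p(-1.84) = -6.61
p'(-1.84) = 8.36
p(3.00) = -13.00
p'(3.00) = -11.00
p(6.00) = -64.00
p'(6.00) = -23.00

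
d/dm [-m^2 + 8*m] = 8 - 2*m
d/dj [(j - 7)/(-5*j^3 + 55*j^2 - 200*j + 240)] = 2*(j^2 - 12*j + 29)/(5*(j^5 - 18*j^4 + 129*j^3 - 460*j^2 + 816*j - 576))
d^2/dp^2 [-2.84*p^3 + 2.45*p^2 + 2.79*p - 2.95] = 4.9 - 17.04*p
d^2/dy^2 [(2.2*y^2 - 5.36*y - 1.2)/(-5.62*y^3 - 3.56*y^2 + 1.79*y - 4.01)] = (-138.97136*y^6 + 1015.754304*y^5 + 965.457552*y^4 + 1293.916688*y^3 - 1242.271104*y^2 - 667.245216*y - 20.376952)/(177.504328*y^9 + 337.321392*y^8 + 44.068668*y^7 + 210.20102*y^6 + 467.337126*y^5 - 55.355592*y^4 + 112.055203*y^3 + 210.280791*y^2 - 86.350137*y + 64.481201)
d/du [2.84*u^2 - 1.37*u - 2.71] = 5.68*u - 1.37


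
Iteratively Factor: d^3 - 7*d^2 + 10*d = (d)*(d^2 - 7*d + 10) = d*(d - 2)*(d - 5)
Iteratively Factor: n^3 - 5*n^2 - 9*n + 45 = (n + 3)*(n^2 - 8*n + 15) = (n - 5)*(n + 3)*(n - 3)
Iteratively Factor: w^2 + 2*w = (w)*(w + 2)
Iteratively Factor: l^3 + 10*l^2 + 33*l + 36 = (l + 3)*(l^2 + 7*l + 12) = (l + 3)^2*(l + 4)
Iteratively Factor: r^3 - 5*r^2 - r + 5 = (r + 1)*(r^2 - 6*r + 5) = (r - 5)*(r + 1)*(r - 1)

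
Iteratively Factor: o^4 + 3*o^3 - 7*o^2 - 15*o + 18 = (o + 3)*(o^3 - 7*o + 6) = (o + 3)^2*(o^2 - 3*o + 2) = (o - 1)*(o + 3)^2*(o - 2)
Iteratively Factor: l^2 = (l)*(l)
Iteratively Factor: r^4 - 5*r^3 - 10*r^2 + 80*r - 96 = (r + 4)*(r^3 - 9*r^2 + 26*r - 24) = (r - 3)*(r + 4)*(r^2 - 6*r + 8) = (r - 3)*(r - 2)*(r + 4)*(r - 4)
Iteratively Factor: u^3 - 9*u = (u + 3)*(u^2 - 3*u) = u*(u + 3)*(u - 3)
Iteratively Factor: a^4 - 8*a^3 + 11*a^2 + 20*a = (a)*(a^3 - 8*a^2 + 11*a + 20) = a*(a - 5)*(a^2 - 3*a - 4) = a*(a - 5)*(a - 4)*(a + 1)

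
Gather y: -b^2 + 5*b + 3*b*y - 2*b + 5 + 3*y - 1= -b^2 + 3*b + y*(3*b + 3) + 4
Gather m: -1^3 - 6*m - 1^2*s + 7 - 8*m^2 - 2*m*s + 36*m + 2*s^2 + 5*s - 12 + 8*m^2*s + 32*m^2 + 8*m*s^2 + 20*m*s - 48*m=m^2*(8*s + 24) + m*(8*s^2 + 18*s - 18) + 2*s^2 + 4*s - 6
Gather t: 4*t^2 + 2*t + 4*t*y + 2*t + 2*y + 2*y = 4*t^2 + t*(4*y + 4) + 4*y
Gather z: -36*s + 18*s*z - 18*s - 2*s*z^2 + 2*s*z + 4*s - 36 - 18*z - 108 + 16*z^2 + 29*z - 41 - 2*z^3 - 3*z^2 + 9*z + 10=-50*s - 2*z^3 + z^2*(13 - 2*s) + z*(20*s + 20) - 175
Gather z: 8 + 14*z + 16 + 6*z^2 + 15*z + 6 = 6*z^2 + 29*z + 30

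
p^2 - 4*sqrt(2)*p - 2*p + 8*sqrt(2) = (p - 2)*(p - 4*sqrt(2))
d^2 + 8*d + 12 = (d + 2)*(d + 6)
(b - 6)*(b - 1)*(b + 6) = b^3 - b^2 - 36*b + 36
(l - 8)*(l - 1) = l^2 - 9*l + 8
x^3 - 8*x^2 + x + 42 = (x - 7)*(x - 3)*(x + 2)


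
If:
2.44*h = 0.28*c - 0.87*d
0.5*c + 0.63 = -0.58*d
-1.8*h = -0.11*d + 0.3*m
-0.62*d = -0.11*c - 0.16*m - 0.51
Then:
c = -3.96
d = 2.33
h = -1.29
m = 8.57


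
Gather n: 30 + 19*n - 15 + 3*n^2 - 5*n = 3*n^2 + 14*n + 15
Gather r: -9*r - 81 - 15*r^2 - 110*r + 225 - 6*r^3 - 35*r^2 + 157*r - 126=-6*r^3 - 50*r^2 + 38*r + 18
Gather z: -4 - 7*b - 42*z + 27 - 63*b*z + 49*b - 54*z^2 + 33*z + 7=42*b - 54*z^2 + z*(-63*b - 9) + 30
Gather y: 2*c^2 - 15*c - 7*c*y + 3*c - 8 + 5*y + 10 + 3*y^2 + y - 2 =2*c^2 - 12*c + 3*y^2 + y*(6 - 7*c)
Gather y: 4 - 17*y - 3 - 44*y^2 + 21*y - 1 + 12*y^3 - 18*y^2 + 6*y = 12*y^3 - 62*y^2 + 10*y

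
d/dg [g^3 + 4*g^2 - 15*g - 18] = 3*g^2 + 8*g - 15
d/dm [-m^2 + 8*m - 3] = 8 - 2*m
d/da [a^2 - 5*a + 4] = 2*a - 5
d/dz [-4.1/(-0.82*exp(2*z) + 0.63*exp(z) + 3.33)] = (2.583 - 6.724*exp(z))*exp(z)/(-0.82*exp(2*z) + 0.63*exp(z) + 3.33)^2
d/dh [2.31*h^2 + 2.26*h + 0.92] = 4.62*h + 2.26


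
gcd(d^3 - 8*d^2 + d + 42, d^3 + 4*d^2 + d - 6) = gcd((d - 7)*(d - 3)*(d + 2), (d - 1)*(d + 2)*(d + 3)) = d + 2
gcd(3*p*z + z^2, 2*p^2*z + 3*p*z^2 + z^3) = z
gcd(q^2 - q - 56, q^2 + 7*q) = q + 7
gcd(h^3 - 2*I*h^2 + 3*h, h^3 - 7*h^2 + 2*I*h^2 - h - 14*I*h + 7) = h + I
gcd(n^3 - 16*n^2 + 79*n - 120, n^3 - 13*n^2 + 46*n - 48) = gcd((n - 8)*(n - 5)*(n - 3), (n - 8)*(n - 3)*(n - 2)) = n^2 - 11*n + 24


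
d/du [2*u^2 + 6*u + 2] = 4*u + 6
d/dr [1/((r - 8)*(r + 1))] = (7 - 2*r)/(r^4 - 14*r^3 + 33*r^2 + 112*r + 64)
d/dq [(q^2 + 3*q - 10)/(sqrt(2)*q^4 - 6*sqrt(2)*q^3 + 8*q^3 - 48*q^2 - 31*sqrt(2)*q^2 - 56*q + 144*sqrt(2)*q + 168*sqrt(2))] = ((2*q + 3)*(sqrt(2)*q^4 - 6*sqrt(2)*q^3 + 8*q^3 - 48*q^2 - 31*sqrt(2)*q^2 - 56*q + 144*sqrt(2)*q + 168*sqrt(2)) + 2*(q^2 + 3*q - 10)*(-2*sqrt(2)*q^3 - 12*q^2 + 9*sqrt(2)*q^2 + 31*sqrt(2)*q + 48*q - 72*sqrt(2) + 28))/(sqrt(2)*q^4 - 6*sqrt(2)*q^3 + 8*q^3 - 48*q^2 - 31*sqrt(2)*q^2 - 56*q + 144*sqrt(2)*q + 168*sqrt(2))^2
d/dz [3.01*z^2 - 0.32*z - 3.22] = 6.02*z - 0.32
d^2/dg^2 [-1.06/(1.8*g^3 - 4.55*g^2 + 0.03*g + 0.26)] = ((11.448*g - 9.646)*(1.8*g^3 - 4.55*g^2 + 0.03*g + 0.26) - 1.06*(5.4*g^2 - 9.1*g + 0.03)*(10.8*g^2 - 18.2*g + 0.06))/(1.8*g^3 - 4.55*g^2 + 0.03*g + 0.26)^3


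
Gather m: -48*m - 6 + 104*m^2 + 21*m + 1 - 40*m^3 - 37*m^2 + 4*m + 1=-40*m^3 + 67*m^2 - 23*m - 4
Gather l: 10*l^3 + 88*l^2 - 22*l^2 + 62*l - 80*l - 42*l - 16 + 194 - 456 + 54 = 10*l^3 + 66*l^2 - 60*l - 224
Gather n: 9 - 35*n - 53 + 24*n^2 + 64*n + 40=24*n^2 + 29*n - 4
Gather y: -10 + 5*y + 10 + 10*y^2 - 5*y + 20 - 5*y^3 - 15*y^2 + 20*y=-5*y^3 - 5*y^2 + 20*y + 20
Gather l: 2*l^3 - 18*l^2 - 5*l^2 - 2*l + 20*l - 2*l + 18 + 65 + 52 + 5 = 2*l^3 - 23*l^2 + 16*l + 140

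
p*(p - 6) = p^2 - 6*p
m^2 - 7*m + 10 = (m - 5)*(m - 2)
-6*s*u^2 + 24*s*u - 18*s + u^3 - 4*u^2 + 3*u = (-6*s + u)*(u - 3)*(u - 1)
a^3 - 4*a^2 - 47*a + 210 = (a - 6)*(a - 5)*(a + 7)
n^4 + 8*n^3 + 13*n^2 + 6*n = n*(n + 1)^2*(n + 6)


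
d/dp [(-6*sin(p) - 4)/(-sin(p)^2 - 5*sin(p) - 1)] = 2*(-4*sin(p) + 3*cos(p)^2 - 10)*cos(p)/(sin(p)^2 + 5*sin(p) + 1)^2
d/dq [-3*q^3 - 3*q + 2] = -9*q^2 - 3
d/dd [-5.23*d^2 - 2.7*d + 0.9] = -10.46*d - 2.7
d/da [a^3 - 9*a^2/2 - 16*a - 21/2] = 3*a^2 - 9*a - 16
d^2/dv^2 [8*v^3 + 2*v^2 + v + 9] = 48*v + 4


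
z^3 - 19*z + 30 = (z - 3)*(z - 2)*(z + 5)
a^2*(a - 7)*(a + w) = a^4 + a^3*w - 7*a^3 - 7*a^2*w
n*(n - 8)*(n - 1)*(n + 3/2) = n^4 - 15*n^3/2 - 11*n^2/2 + 12*n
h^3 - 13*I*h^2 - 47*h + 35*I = (h - 7*I)*(h - 5*I)*(h - I)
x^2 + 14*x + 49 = (x + 7)^2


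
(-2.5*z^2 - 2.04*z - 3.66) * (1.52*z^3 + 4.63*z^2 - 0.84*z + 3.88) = -3.8*z^5 - 14.6758*z^4 - 12.9084*z^3 - 24.9322*z^2 - 4.8408*z - 14.2008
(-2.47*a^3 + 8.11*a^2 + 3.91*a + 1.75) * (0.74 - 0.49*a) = 1.2103*a^4 - 5.8017*a^3 + 4.0855*a^2 + 2.0359*a + 1.295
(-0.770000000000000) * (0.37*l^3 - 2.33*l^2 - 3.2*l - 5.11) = -0.2849*l^3 + 1.7941*l^2 + 2.464*l + 3.9347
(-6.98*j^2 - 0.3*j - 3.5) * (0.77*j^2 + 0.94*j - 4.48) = -5.3746*j^4 - 6.7922*j^3 + 28.2934*j^2 - 1.946*j + 15.68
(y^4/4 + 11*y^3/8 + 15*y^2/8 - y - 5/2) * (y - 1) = y^5/4 + 9*y^4/8 + y^3/2 - 23*y^2/8 - 3*y/2 + 5/2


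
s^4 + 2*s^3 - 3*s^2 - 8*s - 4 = (s - 2)*(s + 1)^2*(s + 2)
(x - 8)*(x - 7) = x^2 - 15*x + 56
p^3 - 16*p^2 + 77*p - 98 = (p - 7)^2*(p - 2)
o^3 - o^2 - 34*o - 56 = (o - 7)*(o + 2)*(o + 4)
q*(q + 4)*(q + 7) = q^3 + 11*q^2 + 28*q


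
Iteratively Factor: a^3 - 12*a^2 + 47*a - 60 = (a - 3)*(a^2 - 9*a + 20) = (a - 5)*(a - 3)*(a - 4)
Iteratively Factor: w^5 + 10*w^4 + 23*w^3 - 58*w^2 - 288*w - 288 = (w + 4)*(w^4 + 6*w^3 - w^2 - 54*w - 72) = (w + 3)*(w + 4)*(w^3 + 3*w^2 - 10*w - 24) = (w + 2)*(w + 3)*(w + 4)*(w^2 + w - 12) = (w + 2)*(w + 3)*(w + 4)^2*(w - 3)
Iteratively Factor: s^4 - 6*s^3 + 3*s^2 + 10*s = (s - 2)*(s^3 - 4*s^2 - 5*s) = (s - 5)*(s - 2)*(s^2 + s) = s*(s - 5)*(s - 2)*(s + 1)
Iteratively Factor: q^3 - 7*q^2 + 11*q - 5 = (q - 1)*(q^2 - 6*q + 5) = (q - 1)^2*(q - 5)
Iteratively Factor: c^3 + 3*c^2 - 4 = (c + 2)*(c^2 + c - 2) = (c - 1)*(c + 2)*(c + 2)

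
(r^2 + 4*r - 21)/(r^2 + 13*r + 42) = (r - 3)/(r + 6)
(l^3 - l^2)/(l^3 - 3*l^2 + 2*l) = l/(l - 2)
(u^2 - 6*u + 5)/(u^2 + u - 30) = (u - 1)/(u + 6)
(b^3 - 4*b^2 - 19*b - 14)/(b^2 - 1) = (b^2 - 5*b - 14)/(b - 1)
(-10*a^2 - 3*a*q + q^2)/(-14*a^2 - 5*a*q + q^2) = (-5*a + q)/(-7*a + q)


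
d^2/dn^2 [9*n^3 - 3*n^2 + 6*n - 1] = 54*n - 6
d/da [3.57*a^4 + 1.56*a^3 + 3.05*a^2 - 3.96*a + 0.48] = 14.28*a^3 + 4.68*a^2 + 6.1*a - 3.96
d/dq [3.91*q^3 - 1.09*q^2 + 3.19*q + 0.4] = 11.73*q^2 - 2.18*q + 3.19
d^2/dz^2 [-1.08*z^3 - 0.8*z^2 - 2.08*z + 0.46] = -6.48*z - 1.6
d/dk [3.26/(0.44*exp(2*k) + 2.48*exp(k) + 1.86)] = (-2.8688*exp(k) - 8.0848)*exp(k)/(0.44*exp(2*k) + 2.48*exp(k) + 1.86)^2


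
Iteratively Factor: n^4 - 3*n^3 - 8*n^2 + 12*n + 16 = (n - 2)*(n^3 - n^2 - 10*n - 8) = (n - 2)*(n + 1)*(n^2 - 2*n - 8) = (n - 4)*(n - 2)*(n + 1)*(n + 2)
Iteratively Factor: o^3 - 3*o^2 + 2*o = (o)*(o^2 - 3*o + 2) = o*(o - 1)*(o - 2)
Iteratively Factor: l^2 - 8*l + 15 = (l - 3)*(l - 5)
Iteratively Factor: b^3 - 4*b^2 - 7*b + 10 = (b + 2)*(b^2 - 6*b + 5) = (b - 1)*(b + 2)*(b - 5)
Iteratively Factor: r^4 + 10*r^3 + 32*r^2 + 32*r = (r + 4)*(r^3 + 6*r^2 + 8*r) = r*(r + 4)*(r^2 + 6*r + 8) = r*(r + 2)*(r + 4)*(r + 4)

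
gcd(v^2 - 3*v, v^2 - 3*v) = v^2 - 3*v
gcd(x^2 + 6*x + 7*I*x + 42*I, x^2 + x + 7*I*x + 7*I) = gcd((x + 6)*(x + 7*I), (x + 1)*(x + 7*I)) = x + 7*I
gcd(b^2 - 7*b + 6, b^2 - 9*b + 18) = b - 6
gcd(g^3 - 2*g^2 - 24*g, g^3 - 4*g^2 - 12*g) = g^2 - 6*g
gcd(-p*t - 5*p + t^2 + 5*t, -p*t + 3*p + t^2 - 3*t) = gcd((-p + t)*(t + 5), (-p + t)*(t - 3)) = p - t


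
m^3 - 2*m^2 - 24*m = m*(m - 6)*(m + 4)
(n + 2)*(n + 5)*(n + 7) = n^3 + 14*n^2 + 59*n + 70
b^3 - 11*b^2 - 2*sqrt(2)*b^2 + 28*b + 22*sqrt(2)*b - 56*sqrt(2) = (b - 7)*(b - 4)*(b - 2*sqrt(2))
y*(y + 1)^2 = y^3 + 2*y^2 + y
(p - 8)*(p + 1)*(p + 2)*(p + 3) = p^4 - 2*p^3 - 37*p^2 - 82*p - 48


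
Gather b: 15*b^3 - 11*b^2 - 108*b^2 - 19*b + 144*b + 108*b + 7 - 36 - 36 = 15*b^3 - 119*b^2 + 233*b - 65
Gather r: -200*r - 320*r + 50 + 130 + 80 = 260 - 520*r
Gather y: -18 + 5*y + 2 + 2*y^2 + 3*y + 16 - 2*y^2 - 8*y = 0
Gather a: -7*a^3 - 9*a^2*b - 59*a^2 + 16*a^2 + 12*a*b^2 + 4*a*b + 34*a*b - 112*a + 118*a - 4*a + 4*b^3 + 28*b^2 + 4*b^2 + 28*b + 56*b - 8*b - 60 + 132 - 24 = -7*a^3 + a^2*(-9*b - 43) + a*(12*b^2 + 38*b + 2) + 4*b^3 + 32*b^2 + 76*b + 48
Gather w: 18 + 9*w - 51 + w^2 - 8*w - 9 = w^2 + w - 42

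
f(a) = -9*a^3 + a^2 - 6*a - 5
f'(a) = -27*a^2 + 2*a - 6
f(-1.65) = 48.05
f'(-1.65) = -82.81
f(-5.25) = 1356.39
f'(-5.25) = -760.69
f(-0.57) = 0.41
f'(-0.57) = -15.91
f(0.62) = -10.48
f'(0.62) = -15.14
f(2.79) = -209.41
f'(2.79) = -210.59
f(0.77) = -13.14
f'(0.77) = -20.47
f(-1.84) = 65.49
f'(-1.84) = -101.09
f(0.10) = -5.60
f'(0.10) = -6.07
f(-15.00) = 30685.00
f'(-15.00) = -6111.00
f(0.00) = -5.00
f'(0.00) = -6.00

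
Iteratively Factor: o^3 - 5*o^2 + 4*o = (o - 1)*(o^2 - 4*o) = (o - 4)*(o - 1)*(o)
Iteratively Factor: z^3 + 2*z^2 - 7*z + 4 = (z - 1)*(z^2 + 3*z - 4) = (z - 1)*(z + 4)*(z - 1)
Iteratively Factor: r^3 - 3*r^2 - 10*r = (r + 2)*(r^2 - 5*r) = r*(r + 2)*(r - 5)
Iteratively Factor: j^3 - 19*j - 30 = (j + 3)*(j^2 - 3*j - 10) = (j - 5)*(j + 3)*(j + 2)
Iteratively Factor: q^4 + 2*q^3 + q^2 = (q + 1)*(q^3 + q^2) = (q + 1)^2*(q^2) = q*(q + 1)^2*(q)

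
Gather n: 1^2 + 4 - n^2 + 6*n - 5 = -n^2 + 6*n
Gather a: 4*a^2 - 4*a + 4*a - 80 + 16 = 4*a^2 - 64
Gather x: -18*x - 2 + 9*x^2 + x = 9*x^2 - 17*x - 2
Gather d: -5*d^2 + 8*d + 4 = -5*d^2 + 8*d + 4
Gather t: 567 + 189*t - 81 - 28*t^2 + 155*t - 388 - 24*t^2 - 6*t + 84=-52*t^2 + 338*t + 182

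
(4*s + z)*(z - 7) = 4*s*z - 28*s + z^2 - 7*z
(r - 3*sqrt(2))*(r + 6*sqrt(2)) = r^2 + 3*sqrt(2)*r - 36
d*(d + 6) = d^2 + 6*d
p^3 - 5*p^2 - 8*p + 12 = (p - 6)*(p - 1)*(p + 2)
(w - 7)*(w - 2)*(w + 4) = w^3 - 5*w^2 - 22*w + 56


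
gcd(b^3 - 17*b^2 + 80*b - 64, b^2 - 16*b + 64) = b^2 - 16*b + 64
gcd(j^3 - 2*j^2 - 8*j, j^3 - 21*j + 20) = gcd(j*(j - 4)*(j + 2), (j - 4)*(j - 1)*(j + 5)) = j - 4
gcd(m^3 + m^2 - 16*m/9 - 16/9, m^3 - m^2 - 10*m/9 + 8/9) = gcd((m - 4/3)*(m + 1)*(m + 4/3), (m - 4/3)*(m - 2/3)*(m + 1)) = m^2 - m/3 - 4/3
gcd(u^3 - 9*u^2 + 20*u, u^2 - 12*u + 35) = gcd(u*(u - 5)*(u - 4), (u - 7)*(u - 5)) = u - 5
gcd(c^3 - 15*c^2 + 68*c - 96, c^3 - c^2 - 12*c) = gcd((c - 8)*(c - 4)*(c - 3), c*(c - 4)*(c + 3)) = c - 4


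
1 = 1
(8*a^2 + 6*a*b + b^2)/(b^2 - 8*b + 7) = (8*a^2 + 6*a*b + b^2)/(b^2 - 8*b + 7)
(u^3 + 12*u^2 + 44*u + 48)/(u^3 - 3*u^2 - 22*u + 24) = (u^2 + 8*u + 12)/(u^2 - 7*u + 6)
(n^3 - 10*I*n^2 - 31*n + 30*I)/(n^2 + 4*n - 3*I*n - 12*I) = (n^2 - 7*I*n - 10)/(n + 4)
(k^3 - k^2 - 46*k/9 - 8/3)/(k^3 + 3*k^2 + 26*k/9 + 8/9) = (k - 3)/(k + 1)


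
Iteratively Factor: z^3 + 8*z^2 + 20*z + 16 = (z + 2)*(z^2 + 6*z + 8) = (z + 2)*(z + 4)*(z + 2)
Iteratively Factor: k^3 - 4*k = (k)*(k^2 - 4) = k*(k + 2)*(k - 2)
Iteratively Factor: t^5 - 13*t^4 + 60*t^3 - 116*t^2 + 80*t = (t - 4)*(t^4 - 9*t^3 + 24*t^2 - 20*t) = (t - 4)*(t - 2)*(t^3 - 7*t^2 + 10*t) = (t - 4)*(t - 2)^2*(t^2 - 5*t) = t*(t - 4)*(t - 2)^2*(t - 5)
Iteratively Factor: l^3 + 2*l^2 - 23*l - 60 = (l + 3)*(l^2 - l - 20) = (l + 3)*(l + 4)*(l - 5)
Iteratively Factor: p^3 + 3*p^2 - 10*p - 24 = (p + 4)*(p^2 - p - 6) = (p - 3)*(p + 4)*(p + 2)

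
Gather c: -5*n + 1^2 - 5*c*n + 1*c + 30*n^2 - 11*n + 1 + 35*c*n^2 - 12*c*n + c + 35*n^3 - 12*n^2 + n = c*(35*n^2 - 17*n + 2) + 35*n^3 + 18*n^2 - 15*n + 2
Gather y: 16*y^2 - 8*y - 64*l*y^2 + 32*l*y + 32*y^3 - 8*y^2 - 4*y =32*y^3 + y^2*(8 - 64*l) + y*(32*l - 12)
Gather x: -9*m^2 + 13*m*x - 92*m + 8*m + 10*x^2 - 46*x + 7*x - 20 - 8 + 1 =-9*m^2 - 84*m + 10*x^2 + x*(13*m - 39) - 27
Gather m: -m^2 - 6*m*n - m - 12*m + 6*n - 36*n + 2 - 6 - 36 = -m^2 + m*(-6*n - 13) - 30*n - 40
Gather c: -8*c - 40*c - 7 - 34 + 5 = -48*c - 36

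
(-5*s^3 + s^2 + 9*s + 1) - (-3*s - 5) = -5*s^3 + s^2 + 12*s + 6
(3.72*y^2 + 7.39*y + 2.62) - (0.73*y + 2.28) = 3.72*y^2 + 6.66*y + 0.34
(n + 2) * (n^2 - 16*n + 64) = n^3 - 14*n^2 + 32*n + 128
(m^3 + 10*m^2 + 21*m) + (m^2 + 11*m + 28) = m^3 + 11*m^2 + 32*m + 28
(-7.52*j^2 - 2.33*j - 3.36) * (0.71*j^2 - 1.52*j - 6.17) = -5.3392*j^4 + 9.7761*j^3 + 47.5544*j^2 + 19.4833*j + 20.7312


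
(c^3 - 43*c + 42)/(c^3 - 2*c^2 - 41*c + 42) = (c^2 + c - 42)/(c^2 - c - 42)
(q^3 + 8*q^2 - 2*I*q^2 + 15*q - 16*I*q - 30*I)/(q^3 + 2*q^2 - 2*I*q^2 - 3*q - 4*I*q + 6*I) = (q + 5)/(q - 1)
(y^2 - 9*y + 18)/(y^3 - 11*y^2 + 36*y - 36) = 1/(y - 2)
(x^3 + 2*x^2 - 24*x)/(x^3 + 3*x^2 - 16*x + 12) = x*(x - 4)/(x^2 - 3*x + 2)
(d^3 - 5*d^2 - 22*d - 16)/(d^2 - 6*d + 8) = (d^3 - 5*d^2 - 22*d - 16)/(d^2 - 6*d + 8)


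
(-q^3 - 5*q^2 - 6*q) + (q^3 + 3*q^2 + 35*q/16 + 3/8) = -2*q^2 - 61*q/16 + 3/8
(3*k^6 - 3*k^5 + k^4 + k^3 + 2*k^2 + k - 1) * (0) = 0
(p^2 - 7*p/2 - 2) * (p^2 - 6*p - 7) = p^4 - 19*p^3/2 + 12*p^2 + 73*p/2 + 14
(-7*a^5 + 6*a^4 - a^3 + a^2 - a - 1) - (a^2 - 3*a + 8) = -7*a^5 + 6*a^4 - a^3 + 2*a - 9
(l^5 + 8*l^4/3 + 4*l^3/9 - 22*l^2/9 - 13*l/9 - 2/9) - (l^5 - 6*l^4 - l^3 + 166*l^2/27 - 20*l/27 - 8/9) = 26*l^4/3 + 13*l^3/9 - 232*l^2/27 - 19*l/27 + 2/3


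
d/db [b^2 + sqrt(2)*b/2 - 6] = 2*b + sqrt(2)/2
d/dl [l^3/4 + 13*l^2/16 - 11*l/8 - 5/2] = 3*l^2/4 + 13*l/8 - 11/8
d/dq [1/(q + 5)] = -1/(q + 5)^2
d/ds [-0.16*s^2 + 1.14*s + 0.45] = 1.14 - 0.32*s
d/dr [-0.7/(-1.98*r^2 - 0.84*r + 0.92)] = (-2.772*r - 0.588)/(1.98*r^2 + 0.84*r - 0.92)^2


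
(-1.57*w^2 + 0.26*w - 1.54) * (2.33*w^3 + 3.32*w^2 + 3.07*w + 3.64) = -3.6581*w^5 - 4.6066*w^4 - 7.5449*w^3 - 10.0294*w^2 - 3.7814*w - 5.6056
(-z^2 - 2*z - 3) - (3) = -z^2 - 2*z - 6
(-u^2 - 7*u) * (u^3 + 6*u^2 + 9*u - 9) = -u^5 - 13*u^4 - 51*u^3 - 54*u^2 + 63*u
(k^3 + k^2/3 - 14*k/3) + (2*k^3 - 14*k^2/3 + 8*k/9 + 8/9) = 3*k^3 - 13*k^2/3 - 34*k/9 + 8/9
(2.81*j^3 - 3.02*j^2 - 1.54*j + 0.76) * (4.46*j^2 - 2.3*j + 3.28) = 12.5326*j^5 - 19.9322*j^4 + 9.2944*j^3 - 2.974*j^2 - 6.7992*j + 2.4928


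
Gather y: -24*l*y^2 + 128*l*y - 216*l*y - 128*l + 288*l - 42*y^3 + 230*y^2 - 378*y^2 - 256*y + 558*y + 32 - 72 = 160*l - 42*y^3 + y^2*(-24*l - 148) + y*(302 - 88*l) - 40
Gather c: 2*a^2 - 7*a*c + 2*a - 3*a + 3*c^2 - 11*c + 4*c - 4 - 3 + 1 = 2*a^2 - a + 3*c^2 + c*(-7*a - 7) - 6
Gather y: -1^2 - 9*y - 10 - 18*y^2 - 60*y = -18*y^2 - 69*y - 11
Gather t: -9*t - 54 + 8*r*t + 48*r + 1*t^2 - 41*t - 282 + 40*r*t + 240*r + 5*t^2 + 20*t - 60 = 288*r + 6*t^2 + t*(48*r - 30) - 396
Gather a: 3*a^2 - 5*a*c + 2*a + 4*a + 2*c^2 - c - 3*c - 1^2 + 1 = 3*a^2 + a*(6 - 5*c) + 2*c^2 - 4*c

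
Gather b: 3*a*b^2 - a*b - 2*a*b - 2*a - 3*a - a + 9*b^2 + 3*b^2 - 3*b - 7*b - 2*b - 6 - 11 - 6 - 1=-6*a + b^2*(3*a + 12) + b*(-3*a - 12) - 24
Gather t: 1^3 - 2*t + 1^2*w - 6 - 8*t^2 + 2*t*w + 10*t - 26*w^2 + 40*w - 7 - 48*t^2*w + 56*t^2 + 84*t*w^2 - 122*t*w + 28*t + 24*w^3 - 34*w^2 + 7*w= t^2*(48 - 48*w) + t*(84*w^2 - 120*w + 36) + 24*w^3 - 60*w^2 + 48*w - 12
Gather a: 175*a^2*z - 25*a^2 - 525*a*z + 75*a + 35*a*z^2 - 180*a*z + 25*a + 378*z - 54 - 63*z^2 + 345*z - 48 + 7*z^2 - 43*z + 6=a^2*(175*z - 25) + a*(35*z^2 - 705*z + 100) - 56*z^2 + 680*z - 96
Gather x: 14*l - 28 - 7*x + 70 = 14*l - 7*x + 42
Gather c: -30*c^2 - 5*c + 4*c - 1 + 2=-30*c^2 - c + 1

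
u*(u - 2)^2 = u^3 - 4*u^2 + 4*u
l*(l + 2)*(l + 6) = l^3 + 8*l^2 + 12*l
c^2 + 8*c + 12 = (c + 2)*(c + 6)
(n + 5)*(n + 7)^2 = n^3 + 19*n^2 + 119*n + 245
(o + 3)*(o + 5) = o^2 + 8*o + 15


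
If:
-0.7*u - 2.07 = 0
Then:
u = -2.96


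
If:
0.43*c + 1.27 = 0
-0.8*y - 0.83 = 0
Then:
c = -2.95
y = -1.04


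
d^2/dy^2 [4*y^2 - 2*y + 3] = 8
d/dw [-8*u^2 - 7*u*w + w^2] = -7*u + 2*w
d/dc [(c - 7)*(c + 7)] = 2*c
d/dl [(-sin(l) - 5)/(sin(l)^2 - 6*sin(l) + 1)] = (sin(l)^2 + 10*sin(l) - 31)*cos(l)/(sin(l)^2 - 6*sin(l) + 1)^2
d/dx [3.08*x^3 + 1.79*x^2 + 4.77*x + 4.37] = 9.24*x^2 + 3.58*x + 4.77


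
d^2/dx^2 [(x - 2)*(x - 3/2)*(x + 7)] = 6*x + 7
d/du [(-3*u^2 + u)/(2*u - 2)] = (-3*u^2 + 6*u - 1)/(2*(u^2 - 2*u + 1))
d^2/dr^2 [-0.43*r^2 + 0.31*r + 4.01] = -0.860000000000000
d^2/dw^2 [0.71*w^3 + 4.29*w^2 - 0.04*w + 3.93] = 4.26*w + 8.58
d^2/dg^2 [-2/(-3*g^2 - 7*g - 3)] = 4*(-9*g^2 - 21*g + (6*g + 7)^2 - 9)/(3*g^2 + 7*g + 3)^3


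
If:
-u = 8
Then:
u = -8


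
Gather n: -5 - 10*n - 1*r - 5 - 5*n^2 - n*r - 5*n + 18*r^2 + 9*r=-5*n^2 + n*(-r - 15) + 18*r^2 + 8*r - 10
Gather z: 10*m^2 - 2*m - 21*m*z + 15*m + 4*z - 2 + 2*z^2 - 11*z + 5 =10*m^2 + 13*m + 2*z^2 + z*(-21*m - 7) + 3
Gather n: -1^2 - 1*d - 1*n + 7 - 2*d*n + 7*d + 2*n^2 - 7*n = 6*d + 2*n^2 + n*(-2*d - 8) + 6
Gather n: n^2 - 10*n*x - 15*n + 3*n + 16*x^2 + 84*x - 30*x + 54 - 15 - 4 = n^2 + n*(-10*x - 12) + 16*x^2 + 54*x + 35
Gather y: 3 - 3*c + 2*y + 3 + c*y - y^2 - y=-3*c - y^2 + y*(c + 1) + 6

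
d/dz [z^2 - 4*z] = 2*z - 4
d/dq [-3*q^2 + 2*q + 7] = 2 - 6*q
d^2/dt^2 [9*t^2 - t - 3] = 18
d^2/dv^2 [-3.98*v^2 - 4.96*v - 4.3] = -7.96000000000000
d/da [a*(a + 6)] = 2*a + 6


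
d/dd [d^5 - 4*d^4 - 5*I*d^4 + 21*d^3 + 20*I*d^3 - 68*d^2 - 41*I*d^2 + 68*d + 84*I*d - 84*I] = 5*d^4 + d^3*(-16 - 20*I) + d^2*(63 + 60*I) + d*(-136 - 82*I) + 68 + 84*I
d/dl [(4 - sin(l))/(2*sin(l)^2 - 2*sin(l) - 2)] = (sin(l)^2 - 8*sin(l) + 5)*cos(l)/(2*(sin(l) + cos(l)^2)^2)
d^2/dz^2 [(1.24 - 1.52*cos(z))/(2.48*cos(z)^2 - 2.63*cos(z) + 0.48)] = (0.794002823129924*(1 - cos(z)^2)^2 - 0.3604722326417*cos(z)^5 + 0.203989645233254*cos(z)^3 - 0.147348287613762*cos(z)^2 + 1.4993781217302*cos(z) - 1.19362840058832)/(-0.837837837837838*cos(z)^2 + 0.888513513513514*cos(z) - 0.162162162162162)^3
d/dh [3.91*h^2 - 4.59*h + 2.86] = 7.82*h - 4.59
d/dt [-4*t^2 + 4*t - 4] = 4 - 8*t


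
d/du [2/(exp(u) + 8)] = -2*exp(u)/(exp(u) + 8)^2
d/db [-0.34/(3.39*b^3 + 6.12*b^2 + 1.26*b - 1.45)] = (3.4578*b^2 + 4.1616*b + 0.4284)/(3.39*b^3 + 6.12*b^2 + 1.26*b - 1.45)^2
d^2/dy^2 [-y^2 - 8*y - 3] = -2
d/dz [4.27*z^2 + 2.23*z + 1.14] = 8.54*z + 2.23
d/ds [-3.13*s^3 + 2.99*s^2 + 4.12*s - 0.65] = -9.39*s^2 + 5.98*s + 4.12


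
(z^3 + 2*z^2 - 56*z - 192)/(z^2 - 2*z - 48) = z + 4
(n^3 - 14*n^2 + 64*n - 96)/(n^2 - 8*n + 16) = n - 6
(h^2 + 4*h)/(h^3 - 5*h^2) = (h + 4)/(h*(h - 5))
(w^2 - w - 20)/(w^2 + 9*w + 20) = (w - 5)/(w + 5)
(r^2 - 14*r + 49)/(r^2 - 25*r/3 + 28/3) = 3*(r - 7)/(3*r - 4)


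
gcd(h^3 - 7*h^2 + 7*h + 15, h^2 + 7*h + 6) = h + 1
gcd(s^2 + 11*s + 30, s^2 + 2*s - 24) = s + 6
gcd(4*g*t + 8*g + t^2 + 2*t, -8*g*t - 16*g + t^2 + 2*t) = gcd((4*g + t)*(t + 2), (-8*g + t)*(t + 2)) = t + 2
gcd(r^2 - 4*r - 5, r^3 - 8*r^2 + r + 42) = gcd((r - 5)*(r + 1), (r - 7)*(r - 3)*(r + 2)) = 1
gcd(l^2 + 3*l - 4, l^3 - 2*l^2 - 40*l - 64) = l + 4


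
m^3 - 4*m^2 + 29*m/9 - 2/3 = (m - 3)*(m - 2/3)*(m - 1/3)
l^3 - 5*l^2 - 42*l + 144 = (l - 8)*(l - 3)*(l + 6)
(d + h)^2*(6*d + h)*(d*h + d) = 6*d^4*h + 6*d^4 + 13*d^3*h^2 + 13*d^3*h + 8*d^2*h^3 + 8*d^2*h^2 + d*h^4 + d*h^3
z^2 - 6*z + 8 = (z - 4)*(z - 2)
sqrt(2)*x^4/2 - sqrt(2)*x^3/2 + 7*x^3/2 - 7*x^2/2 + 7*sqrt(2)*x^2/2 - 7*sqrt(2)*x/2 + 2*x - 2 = (x - 1)*(x + sqrt(2)/2)*(x + 2*sqrt(2))*(sqrt(2)*x/2 + 1)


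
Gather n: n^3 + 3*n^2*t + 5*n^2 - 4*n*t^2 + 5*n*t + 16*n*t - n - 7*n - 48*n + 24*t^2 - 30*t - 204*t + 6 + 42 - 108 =n^3 + n^2*(3*t + 5) + n*(-4*t^2 + 21*t - 56) + 24*t^2 - 234*t - 60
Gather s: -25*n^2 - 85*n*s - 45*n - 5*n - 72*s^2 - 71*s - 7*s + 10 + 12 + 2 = -25*n^2 - 50*n - 72*s^2 + s*(-85*n - 78) + 24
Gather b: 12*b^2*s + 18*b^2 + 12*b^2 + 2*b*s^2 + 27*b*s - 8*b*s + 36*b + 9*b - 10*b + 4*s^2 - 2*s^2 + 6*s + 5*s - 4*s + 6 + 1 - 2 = b^2*(12*s + 30) + b*(2*s^2 + 19*s + 35) + 2*s^2 + 7*s + 5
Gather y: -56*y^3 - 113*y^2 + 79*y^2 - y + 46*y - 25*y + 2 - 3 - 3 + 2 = -56*y^3 - 34*y^2 + 20*y - 2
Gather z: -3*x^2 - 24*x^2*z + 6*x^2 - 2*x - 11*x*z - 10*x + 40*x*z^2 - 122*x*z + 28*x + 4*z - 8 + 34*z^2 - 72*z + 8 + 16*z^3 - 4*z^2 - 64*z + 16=3*x^2 + 16*x + 16*z^3 + z^2*(40*x + 30) + z*(-24*x^2 - 133*x - 132) + 16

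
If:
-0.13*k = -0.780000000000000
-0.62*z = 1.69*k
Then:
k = 6.00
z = -16.35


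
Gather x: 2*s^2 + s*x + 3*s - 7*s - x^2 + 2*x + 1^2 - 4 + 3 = 2*s^2 - 4*s - x^2 + x*(s + 2)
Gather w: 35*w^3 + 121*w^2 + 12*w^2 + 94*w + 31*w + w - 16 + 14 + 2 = 35*w^3 + 133*w^2 + 126*w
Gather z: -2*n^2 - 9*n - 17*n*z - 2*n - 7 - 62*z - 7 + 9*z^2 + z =-2*n^2 - 11*n + 9*z^2 + z*(-17*n - 61) - 14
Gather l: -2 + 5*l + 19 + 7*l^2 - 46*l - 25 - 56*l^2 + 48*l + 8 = -49*l^2 + 7*l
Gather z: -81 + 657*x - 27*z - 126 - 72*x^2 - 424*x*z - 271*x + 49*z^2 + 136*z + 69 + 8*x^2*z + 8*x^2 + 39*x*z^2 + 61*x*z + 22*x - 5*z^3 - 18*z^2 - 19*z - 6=-64*x^2 + 408*x - 5*z^3 + z^2*(39*x + 31) + z*(8*x^2 - 363*x + 90) - 144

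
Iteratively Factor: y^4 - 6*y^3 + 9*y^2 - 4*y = (y - 1)*(y^3 - 5*y^2 + 4*y) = (y - 1)^2*(y^2 - 4*y) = y*(y - 1)^2*(y - 4)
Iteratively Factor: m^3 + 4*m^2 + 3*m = (m + 1)*(m^2 + 3*m) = m*(m + 1)*(m + 3)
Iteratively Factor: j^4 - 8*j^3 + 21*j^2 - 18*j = (j - 2)*(j^3 - 6*j^2 + 9*j) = (j - 3)*(j - 2)*(j^2 - 3*j) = j*(j - 3)*(j - 2)*(j - 3)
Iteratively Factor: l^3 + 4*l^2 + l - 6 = (l + 3)*(l^2 + l - 2) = (l + 2)*(l + 3)*(l - 1)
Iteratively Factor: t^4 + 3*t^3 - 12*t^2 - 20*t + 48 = (t - 2)*(t^3 + 5*t^2 - 2*t - 24) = (t - 2)^2*(t^2 + 7*t + 12) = (t - 2)^2*(t + 4)*(t + 3)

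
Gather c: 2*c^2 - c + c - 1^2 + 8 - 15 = 2*c^2 - 8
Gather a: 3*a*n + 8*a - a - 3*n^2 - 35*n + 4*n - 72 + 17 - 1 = a*(3*n + 7) - 3*n^2 - 31*n - 56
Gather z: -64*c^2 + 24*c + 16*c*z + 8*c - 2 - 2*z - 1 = -64*c^2 + 32*c + z*(16*c - 2) - 3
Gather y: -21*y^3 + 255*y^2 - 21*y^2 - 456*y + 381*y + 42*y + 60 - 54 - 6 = -21*y^3 + 234*y^2 - 33*y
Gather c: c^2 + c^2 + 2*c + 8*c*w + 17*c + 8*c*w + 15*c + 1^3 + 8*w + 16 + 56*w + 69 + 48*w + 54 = 2*c^2 + c*(16*w + 34) + 112*w + 140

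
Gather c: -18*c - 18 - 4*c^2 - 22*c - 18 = -4*c^2 - 40*c - 36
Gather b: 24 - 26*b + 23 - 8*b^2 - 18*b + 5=-8*b^2 - 44*b + 52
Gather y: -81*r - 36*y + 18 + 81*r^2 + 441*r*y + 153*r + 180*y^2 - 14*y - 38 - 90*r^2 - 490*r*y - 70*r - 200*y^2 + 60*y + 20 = -9*r^2 + 2*r - 20*y^2 + y*(10 - 49*r)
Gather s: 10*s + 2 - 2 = 10*s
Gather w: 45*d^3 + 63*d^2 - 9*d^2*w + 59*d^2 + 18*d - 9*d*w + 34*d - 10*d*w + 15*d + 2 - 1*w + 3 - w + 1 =45*d^3 + 122*d^2 + 67*d + w*(-9*d^2 - 19*d - 2) + 6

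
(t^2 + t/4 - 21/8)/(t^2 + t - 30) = (t^2 + t/4 - 21/8)/(t^2 + t - 30)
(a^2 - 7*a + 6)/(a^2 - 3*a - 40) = (-a^2 + 7*a - 6)/(-a^2 + 3*a + 40)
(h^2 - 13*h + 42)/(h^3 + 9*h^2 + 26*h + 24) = (h^2 - 13*h + 42)/(h^3 + 9*h^2 + 26*h + 24)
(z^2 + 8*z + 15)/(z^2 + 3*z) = (z + 5)/z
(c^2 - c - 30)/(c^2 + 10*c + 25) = (c - 6)/(c + 5)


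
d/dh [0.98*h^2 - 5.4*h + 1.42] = 1.96*h - 5.4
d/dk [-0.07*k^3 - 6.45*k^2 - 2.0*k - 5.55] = -0.21*k^2 - 12.9*k - 2.0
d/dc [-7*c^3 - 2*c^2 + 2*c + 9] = -21*c^2 - 4*c + 2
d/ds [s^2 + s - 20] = 2*s + 1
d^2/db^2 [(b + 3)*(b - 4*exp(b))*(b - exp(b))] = -5*b^2*exp(b) + 16*b*exp(2*b) - 35*b*exp(b) + 6*b + 64*exp(2*b) - 40*exp(b) + 6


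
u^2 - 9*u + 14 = (u - 7)*(u - 2)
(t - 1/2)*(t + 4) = t^2 + 7*t/2 - 2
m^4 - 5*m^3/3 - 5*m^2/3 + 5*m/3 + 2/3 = (m - 2)*(m - 1)*(m + 1/3)*(m + 1)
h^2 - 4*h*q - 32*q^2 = (h - 8*q)*(h + 4*q)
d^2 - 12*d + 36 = (d - 6)^2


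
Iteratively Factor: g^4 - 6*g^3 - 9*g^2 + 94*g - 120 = (g - 5)*(g^3 - g^2 - 14*g + 24) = (g - 5)*(g - 2)*(g^2 + g - 12) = (g - 5)*(g - 2)*(g + 4)*(g - 3)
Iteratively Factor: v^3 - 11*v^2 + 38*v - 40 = (v - 4)*(v^2 - 7*v + 10) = (v - 4)*(v - 2)*(v - 5)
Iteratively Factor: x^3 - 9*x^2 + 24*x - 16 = (x - 4)*(x^2 - 5*x + 4) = (x - 4)^2*(x - 1)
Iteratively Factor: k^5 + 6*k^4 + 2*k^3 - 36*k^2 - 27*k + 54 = (k + 3)*(k^4 + 3*k^3 - 7*k^2 - 15*k + 18) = (k + 3)^2*(k^3 - 7*k + 6) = (k + 3)^3*(k^2 - 3*k + 2) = (k - 1)*(k + 3)^3*(k - 2)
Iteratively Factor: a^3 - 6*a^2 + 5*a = (a - 5)*(a^2 - a) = a*(a - 5)*(a - 1)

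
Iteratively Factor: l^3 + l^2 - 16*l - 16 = (l + 1)*(l^2 - 16) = (l - 4)*(l + 1)*(l + 4)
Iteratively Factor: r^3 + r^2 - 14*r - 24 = (r + 2)*(r^2 - r - 12) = (r - 4)*(r + 2)*(r + 3)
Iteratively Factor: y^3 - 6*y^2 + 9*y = (y - 3)*(y^2 - 3*y) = y*(y - 3)*(y - 3)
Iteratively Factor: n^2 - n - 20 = (n + 4)*(n - 5)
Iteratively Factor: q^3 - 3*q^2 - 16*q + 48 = (q + 4)*(q^2 - 7*q + 12) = (q - 3)*(q + 4)*(q - 4)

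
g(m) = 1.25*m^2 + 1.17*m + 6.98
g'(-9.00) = -21.33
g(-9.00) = 97.70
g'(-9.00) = -21.33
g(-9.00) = 97.70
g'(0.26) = 1.82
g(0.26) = 7.37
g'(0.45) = 2.30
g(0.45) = 7.76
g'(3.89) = 10.90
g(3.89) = 30.45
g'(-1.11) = -1.60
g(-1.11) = 7.22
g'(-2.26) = -4.48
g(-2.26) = 10.72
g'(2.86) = 8.32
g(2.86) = 20.55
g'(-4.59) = -10.30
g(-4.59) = 27.94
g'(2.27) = 6.84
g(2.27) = 16.08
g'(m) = 2.5*m + 1.17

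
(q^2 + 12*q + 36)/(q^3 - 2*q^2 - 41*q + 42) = (q + 6)/(q^2 - 8*q + 7)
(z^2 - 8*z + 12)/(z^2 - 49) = (z^2 - 8*z + 12)/(z^2 - 49)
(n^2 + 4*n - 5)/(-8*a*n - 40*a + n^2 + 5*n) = (1 - n)/(8*a - n)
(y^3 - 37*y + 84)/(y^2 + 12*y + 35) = (y^2 - 7*y + 12)/(y + 5)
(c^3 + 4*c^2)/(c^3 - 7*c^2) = (c + 4)/(c - 7)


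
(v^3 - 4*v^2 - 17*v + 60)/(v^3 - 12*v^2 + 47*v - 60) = (v + 4)/(v - 4)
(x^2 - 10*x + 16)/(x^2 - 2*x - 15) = (-x^2 + 10*x - 16)/(-x^2 + 2*x + 15)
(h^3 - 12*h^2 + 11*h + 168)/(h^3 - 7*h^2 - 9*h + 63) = (h - 8)/(h - 3)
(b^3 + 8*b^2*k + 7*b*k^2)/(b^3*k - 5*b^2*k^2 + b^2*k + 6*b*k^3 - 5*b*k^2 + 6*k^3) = b*(b^2 + 8*b*k + 7*k^2)/(k*(b^3 - 5*b^2*k + b^2 + 6*b*k^2 - 5*b*k + 6*k^2))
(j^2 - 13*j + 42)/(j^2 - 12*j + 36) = (j - 7)/(j - 6)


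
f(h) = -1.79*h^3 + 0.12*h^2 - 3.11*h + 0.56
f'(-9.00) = -440.24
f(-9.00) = 1343.18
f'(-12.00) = -779.27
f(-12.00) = 3148.28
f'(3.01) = -51.04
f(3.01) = -56.53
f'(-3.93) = -86.99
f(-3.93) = 123.29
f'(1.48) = -14.52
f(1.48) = -9.58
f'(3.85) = -81.78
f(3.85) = -111.78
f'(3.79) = -79.34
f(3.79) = -106.95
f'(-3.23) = -59.91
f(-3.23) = 72.18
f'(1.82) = -20.46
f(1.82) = -15.49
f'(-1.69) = -18.85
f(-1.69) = 14.80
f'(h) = -5.37*h^2 + 0.24*h - 3.11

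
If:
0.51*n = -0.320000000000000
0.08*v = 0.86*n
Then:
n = -0.63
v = -6.75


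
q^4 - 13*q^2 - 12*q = q*(q - 4)*(q + 1)*(q + 3)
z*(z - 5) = z^2 - 5*z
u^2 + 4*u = u*(u + 4)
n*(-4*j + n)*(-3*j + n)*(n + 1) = 12*j^2*n^2 + 12*j^2*n - 7*j*n^3 - 7*j*n^2 + n^4 + n^3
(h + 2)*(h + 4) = h^2 + 6*h + 8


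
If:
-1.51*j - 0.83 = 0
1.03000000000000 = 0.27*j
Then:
No Solution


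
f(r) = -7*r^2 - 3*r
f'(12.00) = -171.00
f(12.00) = -1044.00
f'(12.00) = -171.00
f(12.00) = -1044.00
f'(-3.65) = 48.10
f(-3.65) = -82.31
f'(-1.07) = 11.98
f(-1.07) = -4.80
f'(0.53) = -10.42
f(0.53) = -3.56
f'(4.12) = -60.68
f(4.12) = -131.18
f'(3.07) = -45.98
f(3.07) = -75.18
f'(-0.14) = -1.04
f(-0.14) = 0.28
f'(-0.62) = 5.68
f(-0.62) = -0.83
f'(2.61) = -39.54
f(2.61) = -55.51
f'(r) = -14*r - 3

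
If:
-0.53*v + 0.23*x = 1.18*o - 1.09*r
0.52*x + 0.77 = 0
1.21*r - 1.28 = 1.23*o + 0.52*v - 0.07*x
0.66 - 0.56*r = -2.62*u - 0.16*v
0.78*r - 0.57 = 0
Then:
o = -13.10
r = 0.73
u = -1.93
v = 30.03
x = -1.48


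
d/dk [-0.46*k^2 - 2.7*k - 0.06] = -0.92*k - 2.7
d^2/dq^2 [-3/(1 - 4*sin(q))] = 12*(-4*sin(q)^2 - sin(q) + 8)/(4*sin(q) - 1)^3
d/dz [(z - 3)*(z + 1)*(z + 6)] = 3*z^2 + 8*z - 15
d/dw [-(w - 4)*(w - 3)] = 7 - 2*w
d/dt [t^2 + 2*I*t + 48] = 2*t + 2*I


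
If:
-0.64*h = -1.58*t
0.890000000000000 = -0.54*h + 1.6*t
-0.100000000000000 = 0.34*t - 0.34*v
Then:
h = 8.23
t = 3.33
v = 3.63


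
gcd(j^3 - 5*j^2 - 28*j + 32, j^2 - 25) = 1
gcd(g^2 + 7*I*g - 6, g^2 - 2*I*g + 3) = g + I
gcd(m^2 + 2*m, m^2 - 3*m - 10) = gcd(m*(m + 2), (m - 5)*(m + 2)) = m + 2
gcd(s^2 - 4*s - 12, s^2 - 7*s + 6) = s - 6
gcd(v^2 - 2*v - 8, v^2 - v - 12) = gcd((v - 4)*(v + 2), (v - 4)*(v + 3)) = v - 4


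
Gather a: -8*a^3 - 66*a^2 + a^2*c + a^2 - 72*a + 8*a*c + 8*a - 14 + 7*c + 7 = -8*a^3 + a^2*(c - 65) + a*(8*c - 64) + 7*c - 7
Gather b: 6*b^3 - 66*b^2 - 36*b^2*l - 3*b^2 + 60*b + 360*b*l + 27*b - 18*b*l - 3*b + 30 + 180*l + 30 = 6*b^3 + b^2*(-36*l - 69) + b*(342*l + 84) + 180*l + 60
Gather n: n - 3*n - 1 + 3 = 2 - 2*n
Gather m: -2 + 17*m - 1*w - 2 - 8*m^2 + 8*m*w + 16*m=-8*m^2 + m*(8*w + 33) - w - 4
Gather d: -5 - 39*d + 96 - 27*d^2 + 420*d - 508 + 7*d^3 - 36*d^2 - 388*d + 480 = 7*d^3 - 63*d^2 - 7*d + 63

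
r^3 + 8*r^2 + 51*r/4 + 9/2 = (r + 1/2)*(r + 3/2)*(r + 6)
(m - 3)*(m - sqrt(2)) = m^2 - 3*m - sqrt(2)*m + 3*sqrt(2)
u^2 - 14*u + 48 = (u - 8)*(u - 6)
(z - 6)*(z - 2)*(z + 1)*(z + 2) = z^4 - 5*z^3 - 10*z^2 + 20*z + 24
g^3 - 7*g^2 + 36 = (g - 6)*(g - 3)*(g + 2)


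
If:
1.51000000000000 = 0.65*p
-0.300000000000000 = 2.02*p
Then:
No Solution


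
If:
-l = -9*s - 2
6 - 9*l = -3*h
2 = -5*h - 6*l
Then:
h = -6/7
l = 8/21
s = -34/189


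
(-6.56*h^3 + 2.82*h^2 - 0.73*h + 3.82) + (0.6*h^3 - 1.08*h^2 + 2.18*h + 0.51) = -5.96*h^3 + 1.74*h^2 + 1.45*h + 4.33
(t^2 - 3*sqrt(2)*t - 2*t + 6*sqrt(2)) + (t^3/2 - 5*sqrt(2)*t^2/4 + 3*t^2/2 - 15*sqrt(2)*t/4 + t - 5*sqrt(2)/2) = t^3/2 - 5*sqrt(2)*t^2/4 + 5*t^2/2 - 27*sqrt(2)*t/4 - t + 7*sqrt(2)/2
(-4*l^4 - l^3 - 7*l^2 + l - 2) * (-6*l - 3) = 24*l^5 + 18*l^4 + 45*l^3 + 15*l^2 + 9*l + 6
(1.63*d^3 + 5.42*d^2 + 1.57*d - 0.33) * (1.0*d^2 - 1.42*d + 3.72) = 1.63*d^5 + 3.1054*d^4 - 0.0627999999999993*d^3 + 17.603*d^2 + 6.309*d - 1.2276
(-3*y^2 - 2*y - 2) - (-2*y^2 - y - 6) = -y^2 - y + 4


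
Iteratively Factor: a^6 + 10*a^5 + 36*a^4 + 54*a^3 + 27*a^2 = (a + 3)*(a^5 + 7*a^4 + 15*a^3 + 9*a^2) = (a + 3)^2*(a^4 + 4*a^3 + 3*a^2) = a*(a + 3)^2*(a^3 + 4*a^2 + 3*a) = a^2*(a + 3)^2*(a^2 + 4*a + 3) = a^2*(a + 1)*(a + 3)^2*(a + 3)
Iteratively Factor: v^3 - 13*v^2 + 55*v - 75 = (v - 3)*(v^2 - 10*v + 25) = (v - 5)*(v - 3)*(v - 5)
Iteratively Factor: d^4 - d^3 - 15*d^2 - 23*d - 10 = (d + 1)*(d^3 - 2*d^2 - 13*d - 10) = (d + 1)^2*(d^2 - 3*d - 10) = (d + 1)^2*(d + 2)*(d - 5)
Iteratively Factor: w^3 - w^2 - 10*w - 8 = (w + 2)*(w^2 - 3*w - 4) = (w - 4)*(w + 2)*(w + 1)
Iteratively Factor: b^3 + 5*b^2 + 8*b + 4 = (b + 2)*(b^2 + 3*b + 2) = (b + 2)^2*(b + 1)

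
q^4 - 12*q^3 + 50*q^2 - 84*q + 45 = (q - 5)*(q - 3)^2*(q - 1)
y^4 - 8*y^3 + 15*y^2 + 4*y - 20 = (y - 5)*(y - 2)^2*(y + 1)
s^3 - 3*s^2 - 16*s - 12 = (s - 6)*(s + 1)*(s + 2)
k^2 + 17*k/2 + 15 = (k + 5/2)*(k + 6)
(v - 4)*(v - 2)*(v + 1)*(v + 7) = v^4 + 2*v^3 - 33*v^2 + 22*v + 56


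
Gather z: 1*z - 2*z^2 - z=-2*z^2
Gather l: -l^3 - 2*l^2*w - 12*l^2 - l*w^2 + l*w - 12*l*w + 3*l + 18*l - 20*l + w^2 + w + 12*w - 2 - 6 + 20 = -l^3 + l^2*(-2*w - 12) + l*(-w^2 - 11*w + 1) + w^2 + 13*w + 12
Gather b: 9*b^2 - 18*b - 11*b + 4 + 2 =9*b^2 - 29*b + 6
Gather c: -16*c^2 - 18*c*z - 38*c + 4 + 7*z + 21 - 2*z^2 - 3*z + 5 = -16*c^2 + c*(-18*z - 38) - 2*z^2 + 4*z + 30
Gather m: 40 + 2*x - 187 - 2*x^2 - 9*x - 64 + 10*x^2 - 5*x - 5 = 8*x^2 - 12*x - 216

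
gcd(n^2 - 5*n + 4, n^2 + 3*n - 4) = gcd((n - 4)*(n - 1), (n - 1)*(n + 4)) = n - 1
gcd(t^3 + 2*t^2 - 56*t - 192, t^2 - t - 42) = t + 6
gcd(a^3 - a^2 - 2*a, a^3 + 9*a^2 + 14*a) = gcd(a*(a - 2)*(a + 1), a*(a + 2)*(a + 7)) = a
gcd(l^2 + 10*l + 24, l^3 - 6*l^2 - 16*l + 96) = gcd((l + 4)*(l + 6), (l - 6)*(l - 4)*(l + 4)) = l + 4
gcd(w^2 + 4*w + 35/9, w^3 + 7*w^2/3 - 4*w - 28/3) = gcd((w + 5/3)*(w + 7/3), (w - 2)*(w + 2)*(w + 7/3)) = w + 7/3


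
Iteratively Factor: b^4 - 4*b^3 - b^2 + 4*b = (b - 4)*(b^3 - b) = b*(b - 4)*(b^2 - 1) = b*(b - 4)*(b + 1)*(b - 1)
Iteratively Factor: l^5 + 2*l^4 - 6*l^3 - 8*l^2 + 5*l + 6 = (l - 1)*(l^4 + 3*l^3 - 3*l^2 - 11*l - 6) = (l - 2)*(l - 1)*(l^3 + 5*l^2 + 7*l + 3) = (l - 2)*(l - 1)*(l + 1)*(l^2 + 4*l + 3) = (l - 2)*(l - 1)*(l + 1)*(l + 3)*(l + 1)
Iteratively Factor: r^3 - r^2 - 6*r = (r - 3)*(r^2 + 2*r) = (r - 3)*(r + 2)*(r)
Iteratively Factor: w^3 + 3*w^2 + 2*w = (w + 1)*(w^2 + 2*w) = w*(w + 1)*(w + 2)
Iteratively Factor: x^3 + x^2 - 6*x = (x + 3)*(x^2 - 2*x) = (x - 2)*(x + 3)*(x)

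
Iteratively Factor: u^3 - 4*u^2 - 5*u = (u + 1)*(u^2 - 5*u) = (u - 5)*(u + 1)*(u)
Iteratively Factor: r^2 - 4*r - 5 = (r - 5)*(r + 1)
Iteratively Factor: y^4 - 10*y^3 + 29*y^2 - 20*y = (y - 1)*(y^3 - 9*y^2 + 20*y) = (y - 4)*(y - 1)*(y^2 - 5*y) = (y - 5)*(y - 4)*(y - 1)*(y)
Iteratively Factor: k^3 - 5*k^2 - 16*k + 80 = (k - 5)*(k^2 - 16) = (k - 5)*(k + 4)*(k - 4)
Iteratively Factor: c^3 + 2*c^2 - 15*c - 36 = (c + 3)*(c^2 - c - 12) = (c + 3)^2*(c - 4)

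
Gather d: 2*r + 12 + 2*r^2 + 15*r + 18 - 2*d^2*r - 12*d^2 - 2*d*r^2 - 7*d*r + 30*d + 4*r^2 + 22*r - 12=d^2*(-2*r - 12) + d*(-2*r^2 - 7*r + 30) + 6*r^2 + 39*r + 18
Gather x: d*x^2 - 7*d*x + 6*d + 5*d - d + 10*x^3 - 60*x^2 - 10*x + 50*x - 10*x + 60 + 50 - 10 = 10*d + 10*x^3 + x^2*(d - 60) + x*(30 - 7*d) + 100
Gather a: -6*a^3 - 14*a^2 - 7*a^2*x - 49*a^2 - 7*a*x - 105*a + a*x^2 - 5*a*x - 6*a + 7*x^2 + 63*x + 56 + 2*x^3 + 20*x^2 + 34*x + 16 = -6*a^3 + a^2*(-7*x - 63) + a*(x^2 - 12*x - 111) + 2*x^3 + 27*x^2 + 97*x + 72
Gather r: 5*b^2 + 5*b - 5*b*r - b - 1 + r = 5*b^2 + 4*b + r*(1 - 5*b) - 1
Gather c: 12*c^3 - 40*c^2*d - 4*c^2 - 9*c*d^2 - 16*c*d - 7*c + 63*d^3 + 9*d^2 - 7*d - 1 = 12*c^3 + c^2*(-40*d - 4) + c*(-9*d^2 - 16*d - 7) + 63*d^3 + 9*d^2 - 7*d - 1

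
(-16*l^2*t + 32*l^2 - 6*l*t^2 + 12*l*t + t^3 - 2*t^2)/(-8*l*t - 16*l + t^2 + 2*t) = (2*l*t - 4*l + t^2 - 2*t)/(t + 2)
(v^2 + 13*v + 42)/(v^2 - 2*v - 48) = (v + 7)/(v - 8)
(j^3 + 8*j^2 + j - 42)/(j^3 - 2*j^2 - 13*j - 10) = (-j^3 - 8*j^2 - j + 42)/(-j^3 + 2*j^2 + 13*j + 10)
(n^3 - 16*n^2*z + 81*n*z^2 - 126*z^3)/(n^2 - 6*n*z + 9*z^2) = (-n^2 + 13*n*z - 42*z^2)/(-n + 3*z)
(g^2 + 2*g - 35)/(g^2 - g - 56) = (g - 5)/(g - 8)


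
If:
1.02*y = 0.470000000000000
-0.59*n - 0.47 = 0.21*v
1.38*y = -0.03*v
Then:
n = 6.75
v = -21.20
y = 0.46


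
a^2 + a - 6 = (a - 2)*(a + 3)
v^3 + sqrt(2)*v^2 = v^2*(v + sqrt(2))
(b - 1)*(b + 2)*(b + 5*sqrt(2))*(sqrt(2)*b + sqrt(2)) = sqrt(2)*b^4 + 2*sqrt(2)*b^3 + 10*b^3 - sqrt(2)*b^2 + 20*b^2 - 10*b - 2*sqrt(2)*b - 20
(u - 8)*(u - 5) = u^2 - 13*u + 40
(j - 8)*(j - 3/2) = j^2 - 19*j/2 + 12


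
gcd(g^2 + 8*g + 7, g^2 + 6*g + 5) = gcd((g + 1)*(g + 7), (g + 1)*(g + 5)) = g + 1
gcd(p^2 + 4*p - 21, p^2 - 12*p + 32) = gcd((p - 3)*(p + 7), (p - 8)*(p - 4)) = 1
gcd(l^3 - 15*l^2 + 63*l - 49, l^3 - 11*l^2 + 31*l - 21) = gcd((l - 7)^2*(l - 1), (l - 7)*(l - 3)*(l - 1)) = l^2 - 8*l + 7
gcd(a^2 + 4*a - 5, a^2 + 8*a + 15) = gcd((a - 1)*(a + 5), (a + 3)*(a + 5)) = a + 5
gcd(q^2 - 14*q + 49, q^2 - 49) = q - 7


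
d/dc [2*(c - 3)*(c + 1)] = 4*c - 4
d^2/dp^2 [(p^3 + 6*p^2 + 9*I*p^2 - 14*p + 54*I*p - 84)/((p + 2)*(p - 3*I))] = (p^3*(-116 + 96*I) + p^2*(-936 + 144*I) + p*(-3168 + 1008*I) - 1392 + 1968*I)/(p^6 + p^5*(6 - 9*I) + p^4*(-15 - 54*I) + p^3*(-154 - 81*I) + p^2*(-324 + 90*I) + p*(-216 + 324*I) + 216*I)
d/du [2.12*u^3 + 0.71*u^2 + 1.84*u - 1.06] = 6.36*u^2 + 1.42*u + 1.84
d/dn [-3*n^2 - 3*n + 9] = -6*n - 3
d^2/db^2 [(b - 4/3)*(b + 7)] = 2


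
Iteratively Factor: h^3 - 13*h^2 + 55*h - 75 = (h - 5)*(h^2 - 8*h + 15) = (h - 5)*(h - 3)*(h - 5)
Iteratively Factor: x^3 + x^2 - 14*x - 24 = (x - 4)*(x^2 + 5*x + 6) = (x - 4)*(x + 3)*(x + 2)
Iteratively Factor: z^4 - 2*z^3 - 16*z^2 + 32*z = (z)*(z^3 - 2*z^2 - 16*z + 32) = z*(z - 4)*(z^2 + 2*z - 8) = z*(z - 4)*(z - 2)*(z + 4)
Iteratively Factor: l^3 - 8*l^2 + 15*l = (l - 5)*(l^2 - 3*l) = (l - 5)*(l - 3)*(l)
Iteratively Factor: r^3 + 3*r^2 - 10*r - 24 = (r - 3)*(r^2 + 6*r + 8) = (r - 3)*(r + 4)*(r + 2)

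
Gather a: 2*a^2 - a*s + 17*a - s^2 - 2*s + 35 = 2*a^2 + a*(17 - s) - s^2 - 2*s + 35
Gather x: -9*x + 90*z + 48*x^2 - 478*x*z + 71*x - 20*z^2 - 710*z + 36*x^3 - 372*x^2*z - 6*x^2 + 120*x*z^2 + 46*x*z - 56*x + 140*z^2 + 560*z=36*x^3 + x^2*(42 - 372*z) + x*(120*z^2 - 432*z + 6) + 120*z^2 - 60*z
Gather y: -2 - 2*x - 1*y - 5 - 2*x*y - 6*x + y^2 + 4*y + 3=-8*x + y^2 + y*(3 - 2*x) - 4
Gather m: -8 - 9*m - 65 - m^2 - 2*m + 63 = -m^2 - 11*m - 10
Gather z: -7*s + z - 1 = -7*s + z - 1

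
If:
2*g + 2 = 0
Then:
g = -1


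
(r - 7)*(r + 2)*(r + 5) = r^3 - 39*r - 70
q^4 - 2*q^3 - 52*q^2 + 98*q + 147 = (q - 7)*(q - 3)*(q + 1)*(q + 7)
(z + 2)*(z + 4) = z^2 + 6*z + 8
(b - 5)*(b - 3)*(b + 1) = b^3 - 7*b^2 + 7*b + 15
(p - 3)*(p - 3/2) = p^2 - 9*p/2 + 9/2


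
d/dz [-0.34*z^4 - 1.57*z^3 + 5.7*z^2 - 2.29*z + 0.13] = -1.36*z^3 - 4.71*z^2 + 11.4*z - 2.29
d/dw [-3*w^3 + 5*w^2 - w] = -9*w^2 + 10*w - 1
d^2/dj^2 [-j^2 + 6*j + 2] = -2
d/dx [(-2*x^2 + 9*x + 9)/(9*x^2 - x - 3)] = (-79*x^2 - 150*x - 18)/(81*x^4 - 18*x^3 - 53*x^2 + 6*x + 9)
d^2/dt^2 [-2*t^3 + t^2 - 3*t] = 2 - 12*t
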